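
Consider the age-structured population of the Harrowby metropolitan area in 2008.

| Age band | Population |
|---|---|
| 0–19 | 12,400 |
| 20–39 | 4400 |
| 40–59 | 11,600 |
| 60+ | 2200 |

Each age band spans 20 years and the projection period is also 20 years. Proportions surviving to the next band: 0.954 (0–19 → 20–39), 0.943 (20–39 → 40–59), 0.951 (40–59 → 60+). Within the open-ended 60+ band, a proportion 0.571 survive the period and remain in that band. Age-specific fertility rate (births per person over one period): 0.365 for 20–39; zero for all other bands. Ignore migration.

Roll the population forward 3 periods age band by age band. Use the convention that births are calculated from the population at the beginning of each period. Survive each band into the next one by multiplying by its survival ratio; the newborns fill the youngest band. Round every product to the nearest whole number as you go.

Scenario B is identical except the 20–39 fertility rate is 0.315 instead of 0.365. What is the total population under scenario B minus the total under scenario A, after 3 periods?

Let band 1 be 0–19 through band 4 = 60+.
Period 1:
Births: 4400 * 0.365 = 1606
Band 2: 12400 * 0.954 = 11830
Band 3: 4400 * 0.943 = 4149
Band 4: 11600 * 0.951 + 2200 * 0.571 = 11032 + 1256 = 12288
Giving 1606 / 11830 / 4149 / 12288.
Period 2:
Births: 11830 * 0.365 = 4318
Band 2: 1606 * 0.954 = 1532
Band 3: 11830 * 0.943 = 11156
Band 4: 4149 * 0.951 + 12288 * 0.571 = 3946 + 7016 = 10962
Giving 4318 / 1532 / 11156 / 10962.
Period 3:
Births: 1532 * 0.365 = 559
Band 2: 4318 * 0.954 = 4119
Band 3: 1532 * 0.943 = 1445
Band 4: 11156 * 0.951 + 10962 * 0.571 = 10609 + 6259 = 16868
Giving 559 / 4119 / 1445 / 16868.
Scenario A total after 3 periods: 22991
Scenario B projection —
Period 1:
Births: 4400 * 0.315 = 1386
Band 2: 12400 * 0.954 = 11830
Band 3: 4400 * 0.943 = 4149
Band 4: 11600 * 0.951 + 2200 * 0.571 = 11032 + 1256 = 12288
Giving 1386 / 11830 / 4149 / 12288.
Period 2:
Births: 11830 * 0.315 = 3726
Band 2: 1386 * 0.954 = 1322
Band 3: 11830 * 0.943 = 11156
Band 4: 4149 * 0.951 + 12288 * 0.571 = 3946 + 7016 = 10962
Giving 3726 / 1322 / 11156 / 10962.
Period 3:
Births: 1322 * 0.315 = 416
Band 2: 3726 * 0.954 = 3555
Band 3: 1322 * 0.943 = 1247
Band 4: 11156 * 0.951 + 10962 * 0.571 = 10609 + 6259 = 16868
Giving 416 / 3555 / 1247 / 16868.
Scenario B total after 3 periods: 22086
Difference B − A = 22086 − 22991 = -905

-905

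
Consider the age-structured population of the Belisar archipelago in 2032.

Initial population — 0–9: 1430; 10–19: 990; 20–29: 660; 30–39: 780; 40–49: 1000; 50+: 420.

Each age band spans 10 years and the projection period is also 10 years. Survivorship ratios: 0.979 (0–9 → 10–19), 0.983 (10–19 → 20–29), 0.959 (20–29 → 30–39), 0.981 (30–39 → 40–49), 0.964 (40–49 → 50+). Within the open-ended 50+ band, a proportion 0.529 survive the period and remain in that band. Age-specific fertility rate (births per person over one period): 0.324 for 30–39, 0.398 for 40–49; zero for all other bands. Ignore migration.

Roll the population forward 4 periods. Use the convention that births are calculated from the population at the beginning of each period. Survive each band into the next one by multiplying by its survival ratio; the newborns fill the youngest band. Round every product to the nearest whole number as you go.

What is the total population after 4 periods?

Let band 1 be 0–9 through band 6 = 50+.
Period 1:
Births: 780 * 0.324 = 253, 1000 * 0.398 = 398 — total 651
Band 2: 1430 * 0.979 = 1400
Band 3: 990 * 0.983 = 973
Band 4: 660 * 0.959 = 633
Band 5: 780 * 0.981 = 765
Band 6: 1000 * 0.964 + 420 * 0.529 = 964 + 222 = 1186
Population now: 0–9=651, 10–19=1400, 20–29=973, 30–39=633, 40–49=765, 50+=1186
Period 2:
Births: 633 * 0.324 = 205, 765 * 0.398 = 304 — total 509
Band 2: 651 * 0.979 = 637
Band 3: 1400 * 0.983 = 1376
Band 4: 973 * 0.959 = 933
Band 5: 633 * 0.981 = 621
Band 6: 765 * 0.964 + 1186 * 0.529 = 737 + 627 = 1364
Population now: 0–9=509, 10–19=637, 20–29=1376, 30–39=933, 40–49=621, 50+=1364
Period 3:
Births: 933 * 0.324 = 302, 621 * 0.398 = 247 — total 549
Band 2: 509 * 0.979 = 498
Band 3: 637 * 0.983 = 626
Band 4: 1376 * 0.959 = 1320
Band 5: 933 * 0.981 = 915
Band 6: 621 * 0.964 + 1364 * 0.529 = 599 + 722 = 1321
Population now: 0–9=549, 10–19=498, 20–29=626, 30–39=1320, 40–49=915, 50+=1321
Period 4:
Births: 1320 * 0.324 = 428, 915 * 0.398 = 364 — total 792
Band 2: 549 * 0.979 = 537
Band 3: 498 * 0.983 = 490
Band 4: 626 * 0.959 = 600
Band 5: 1320 * 0.981 = 1295
Band 6: 915 * 0.964 + 1321 * 0.529 = 882 + 699 = 1581
Population now: 0–9=792, 10–19=537, 20–29=490, 30–39=600, 40–49=1295, 50+=1581
Total after period 4: 792 + 537 + 490 + 600 + 1295 + 1581 = 5295

5295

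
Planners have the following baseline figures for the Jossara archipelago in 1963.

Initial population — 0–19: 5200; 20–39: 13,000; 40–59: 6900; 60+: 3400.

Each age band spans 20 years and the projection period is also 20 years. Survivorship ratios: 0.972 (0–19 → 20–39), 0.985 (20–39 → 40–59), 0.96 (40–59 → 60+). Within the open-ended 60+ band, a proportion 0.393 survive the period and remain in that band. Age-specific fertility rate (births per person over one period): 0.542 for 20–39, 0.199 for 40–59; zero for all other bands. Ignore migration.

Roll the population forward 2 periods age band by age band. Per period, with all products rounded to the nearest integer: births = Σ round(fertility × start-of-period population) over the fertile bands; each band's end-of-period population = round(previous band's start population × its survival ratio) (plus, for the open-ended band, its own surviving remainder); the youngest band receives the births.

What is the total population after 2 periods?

33869

— Period 1 —
Births: 13000 × 0.542 = 7046  |  6900 × 0.199 = 1373 — total 8419
20–39: 5200 × 0.972 = 5054
40–59: 13000 × 0.985 = 12805
60+: 6900 × 0.96 + 3400 × 0.393 = 6624 + 1336 = 7960
Population now: 0–19=8419, 20–39=5054, 40–59=12805, 60+=7960
— Period 2 —
Births: 5054 × 0.542 = 2739  |  12805 × 0.199 = 2548 — total 5287
20–39: 8419 × 0.972 = 8183
40–59: 5054 × 0.985 = 4978
60+: 12805 × 0.96 + 7960 × 0.393 = 12293 + 3128 = 15421
Population now: 0–19=5287, 20–39=8183, 40–59=4978, 60+=15421
Total after period 2: 5287 + 8183 + 4978 + 15421 = 33869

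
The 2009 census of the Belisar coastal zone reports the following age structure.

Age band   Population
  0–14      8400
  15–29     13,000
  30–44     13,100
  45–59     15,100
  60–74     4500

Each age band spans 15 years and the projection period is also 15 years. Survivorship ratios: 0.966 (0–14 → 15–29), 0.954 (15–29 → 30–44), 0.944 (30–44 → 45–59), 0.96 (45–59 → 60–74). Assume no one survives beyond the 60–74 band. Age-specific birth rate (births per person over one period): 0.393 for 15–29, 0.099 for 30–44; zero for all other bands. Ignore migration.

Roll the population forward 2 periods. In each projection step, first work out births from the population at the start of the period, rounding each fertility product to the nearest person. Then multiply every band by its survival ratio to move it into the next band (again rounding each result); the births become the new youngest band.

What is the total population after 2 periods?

(Groups numbered youngest = 1 to oldest = 5.)
After projecting period 1:
Births: 13000 * 0.393 = 5109, 13100 * 0.099 = 1297 — total 6406
Group 2: 8400 * 0.966 = 8114
Group 3: 13000 * 0.954 = 12402
Group 4: 13100 * 0.944 = 12366
Group 5: 15100 * 0.96 = 14496
Population now: 0–14=6406, 15–29=8114, 30–44=12402, 45–59=12366, 60–74=14496
After projecting period 2:
Births: 8114 * 0.393 = 3189, 12402 * 0.099 = 1228 — total 4417
Group 2: 6406 * 0.966 = 6188
Group 3: 8114 * 0.954 = 7741
Group 4: 12402 * 0.944 = 11707
Group 5: 12366 * 0.96 = 11871
Population now: 0–14=4417, 15–29=6188, 30–44=7741, 45–59=11707, 60–74=11871
Total after period 2: 4417 + 6188 + 7741 + 11707 + 11871 = 41924

41924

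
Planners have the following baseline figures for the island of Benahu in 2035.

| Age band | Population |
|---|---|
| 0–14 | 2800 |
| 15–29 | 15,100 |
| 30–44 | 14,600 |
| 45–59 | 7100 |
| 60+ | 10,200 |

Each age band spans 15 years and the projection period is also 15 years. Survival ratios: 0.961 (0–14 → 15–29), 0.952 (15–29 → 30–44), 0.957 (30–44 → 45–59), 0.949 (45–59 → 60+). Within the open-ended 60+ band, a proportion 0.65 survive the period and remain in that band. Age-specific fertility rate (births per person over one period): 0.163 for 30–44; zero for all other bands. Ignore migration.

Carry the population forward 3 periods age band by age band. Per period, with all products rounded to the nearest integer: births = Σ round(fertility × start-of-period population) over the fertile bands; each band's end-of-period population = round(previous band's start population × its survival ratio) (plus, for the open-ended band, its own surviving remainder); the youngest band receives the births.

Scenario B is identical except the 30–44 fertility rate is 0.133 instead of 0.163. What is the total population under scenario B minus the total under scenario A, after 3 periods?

Period 1.
Births: 14600 × 0.163 = 2380
15–29: 2800 × 0.961 = 2691
30–44: 15100 × 0.952 = 14375
45–59: 14600 × 0.957 = 13972
60+: 7100 × 0.949 + 10200 × 0.65 = 6738 + 6630 = 13368
Population now: 0–14=2380, 15–29=2691, 30–44=14375, 45–59=13972, 60+=13368
Period 2.
Births: 14375 × 0.163 = 2343
15–29: 2380 × 0.961 = 2287
30–44: 2691 × 0.952 = 2562
45–59: 14375 × 0.957 = 13757
60+: 13972 × 0.949 + 13368 × 0.65 = 13259 + 8689 = 21948
Population now: 0–14=2343, 15–29=2287, 30–44=2562, 45–59=13757, 60+=21948
Period 3.
Births: 2562 × 0.163 = 418
15–29: 2343 × 0.961 = 2252
30–44: 2287 × 0.952 = 2177
45–59: 2562 × 0.957 = 2452
60+: 13757 × 0.949 + 21948 × 0.65 = 13055 + 14266 = 27321
Population now: 0–14=418, 15–29=2252, 30–44=2177, 45–59=2452, 60+=27321
Scenario A total after 3 periods: 34620
Scenario B projection —
Period 1.
Births: 14600 × 0.133 = 1942
15–29: 2800 × 0.961 = 2691
30–44: 15100 × 0.952 = 14375
45–59: 14600 × 0.957 = 13972
60+: 7100 × 0.949 + 10200 × 0.65 = 6738 + 6630 = 13368
Population now: 0–14=1942, 15–29=2691, 30–44=14375, 45–59=13972, 60+=13368
Period 2.
Births: 14375 × 0.133 = 1912
15–29: 1942 × 0.961 = 1866
30–44: 2691 × 0.952 = 2562
45–59: 14375 × 0.957 = 13757
60+: 13972 × 0.949 + 13368 × 0.65 = 13259 + 8689 = 21948
Population now: 0–14=1912, 15–29=1866, 30–44=2562, 45–59=13757, 60+=21948
Period 3.
Births: 2562 × 0.133 = 341
15–29: 1912 × 0.961 = 1837
30–44: 1866 × 0.952 = 1776
45–59: 2562 × 0.957 = 2452
60+: 13757 × 0.949 + 21948 × 0.65 = 13055 + 14266 = 27321
Population now: 0–14=341, 15–29=1837, 30–44=1776, 45–59=2452, 60+=27321
Scenario B total after 3 periods: 33727
Difference B − A = 33727 − 34620 = -893

-893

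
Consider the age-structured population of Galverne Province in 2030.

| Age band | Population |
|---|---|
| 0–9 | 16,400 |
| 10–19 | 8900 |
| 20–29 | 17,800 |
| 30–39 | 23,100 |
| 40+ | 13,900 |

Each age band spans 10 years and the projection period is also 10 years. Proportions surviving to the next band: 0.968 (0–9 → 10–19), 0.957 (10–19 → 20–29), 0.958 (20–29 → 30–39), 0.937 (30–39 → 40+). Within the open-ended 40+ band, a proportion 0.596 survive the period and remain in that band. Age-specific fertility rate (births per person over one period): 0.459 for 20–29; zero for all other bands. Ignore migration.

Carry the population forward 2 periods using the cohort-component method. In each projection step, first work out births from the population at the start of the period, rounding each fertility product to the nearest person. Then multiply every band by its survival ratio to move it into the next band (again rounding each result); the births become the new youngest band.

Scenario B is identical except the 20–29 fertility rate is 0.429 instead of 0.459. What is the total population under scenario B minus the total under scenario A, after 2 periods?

-772

Period 1:
Births: 17800 × 0.459 = 8170
10–19: 16400 × 0.968 = 15875
20–29: 8900 × 0.957 = 8517
30–39: 17800 × 0.958 = 17052
40+: 23100 × 0.937 + 13900 × 0.596 = 21645 + 8284 = 29929
→ [8170, 15875, 8517, 17052, 29929]
Period 2:
Births: 8517 × 0.459 = 3909
10–19: 8170 × 0.968 = 7909
20–29: 15875 × 0.957 = 15192
30–39: 8517 × 0.958 = 8159
40+: 17052 × 0.937 + 29929 × 0.596 = 15978 + 17838 = 33816
→ [3909, 7909, 15192, 8159, 33816]
Scenario A total after 2 periods: 68985
Scenario B projection —
Period 1:
Births: 17800 × 0.429 = 7636
10–19: 16400 × 0.968 = 15875
20–29: 8900 × 0.957 = 8517
30–39: 17800 × 0.958 = 17052
40+: 23100 × 0.937 + 13900 × 0.596 = 21645 + 8284 = 29929
→ [7636, 15875, 8517, 17052, 29929]
Period 2:
Births: 8517 × 0.429 = 3654
10–19: 7636 × 0.968 = 7392
20–29: 15875 × 0.957 = 15192
30–39: 8517 × 0.958 = 8159
40+: 17052 × 0.937 + 29929 × 0.596 = 15978 + 17838 = 33816
→ [3654, 7392, 15192, 8159, 33816]
Scenario B total after 2 periods: 68213
Difference B − A = 68213 − 68985 = -772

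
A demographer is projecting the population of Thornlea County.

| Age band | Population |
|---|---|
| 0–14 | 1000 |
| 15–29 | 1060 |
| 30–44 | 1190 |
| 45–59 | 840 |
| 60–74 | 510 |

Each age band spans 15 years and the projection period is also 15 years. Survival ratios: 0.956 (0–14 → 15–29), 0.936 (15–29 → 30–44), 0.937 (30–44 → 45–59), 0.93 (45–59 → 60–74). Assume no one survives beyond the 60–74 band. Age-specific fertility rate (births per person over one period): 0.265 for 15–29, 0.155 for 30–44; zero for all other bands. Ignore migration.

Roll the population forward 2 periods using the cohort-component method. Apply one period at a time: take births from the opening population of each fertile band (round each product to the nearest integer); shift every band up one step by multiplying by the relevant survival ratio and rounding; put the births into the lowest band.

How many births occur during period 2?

After projecting period 1:
Births: 1060 × 0.265 = 281 ; 1190 × 0.155 = 184 → 465
15–29: 1000 × 0.956 = 956
30–44: 1060 × 0.936 = 992
45–59: 1190 × 0.937 = 1115
60–74: 840 × 0.93 = 781
→ [465, 956, 992, 1115, 781]
After projecting period 2:
Births: 956 × 0.265 = 253 ; 992 × 0.155 = 154 → 407
15–29: 465 × 0.956 = 445
30–44: 956 × 0.936 = 895
45–59: 992 × 0.937 = 930
60–74: 1115 × 0.93 = 1037
→ [407, 445, 895, 930, 1037]

407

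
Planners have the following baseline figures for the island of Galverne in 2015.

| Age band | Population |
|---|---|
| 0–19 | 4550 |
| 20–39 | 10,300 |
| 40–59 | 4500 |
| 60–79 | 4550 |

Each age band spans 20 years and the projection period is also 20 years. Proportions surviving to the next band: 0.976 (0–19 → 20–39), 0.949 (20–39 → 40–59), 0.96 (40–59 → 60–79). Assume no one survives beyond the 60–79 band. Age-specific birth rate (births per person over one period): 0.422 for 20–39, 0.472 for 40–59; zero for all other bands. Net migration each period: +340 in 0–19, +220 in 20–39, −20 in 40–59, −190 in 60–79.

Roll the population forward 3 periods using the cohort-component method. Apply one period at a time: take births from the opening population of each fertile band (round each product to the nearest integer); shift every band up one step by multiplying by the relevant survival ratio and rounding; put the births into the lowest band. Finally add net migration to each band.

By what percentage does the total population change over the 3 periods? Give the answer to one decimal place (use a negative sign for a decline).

-4.5

Numbering the groups 1..4 from youngest to oldest:
— Period 1 —
Births: 10300 × 0.422 = 4347, 4500 × 0.472 = 2124 → 6471
Group 2: 4550 × 0.976 = 4441
Group 3: 10300 × 0.949 = 9775
Group 4: 4500 × 0.96 = 4320
Net migration: Group 1 + 340 → 6811; Group 2 + 220 → 4661; Group 3 − 20 → 9755; Group 4 − 190 → 4130
Giving 6811 / 4661 / 9755 / 4130.
— Period 2 —
Births: 4661 × 0.422 = 1967, 9755 × 0.472 = 4604 → 6571
Group 2: 6811 × 0.976 = 6648
Group 3: 4661 × 0.949 = 4423
Group 4: 9755 × 0.96 = 9365
Net migration: Group 1 + 340 → 6911; Group 2 + 220 → 6868; Group 3 − 20 → 4403; Group 4 − 190 → 9175
Giving 6911 / 6868 / 4403 / 9175.
— Period 3 —
Births: 6868 × 0.422 = 2898, 4403 × 0.472 = 2078 → 4976
Group 2: 6911 × 0.976 = 6745
Group 3: 6868 × 0.949 = 6518
Group 4: 4403 × 0.96 = 4227
Net migration: Group 1 + 340 → 5316; Group 2 + 220 → 6965; Group 3 − 20 → 6498; Group 4 − 190 → 4037
Giving 5316 / 6965 / 6498 / 4037.
Total: 23900 → 22816; change = -1084; percentage change = -4.5%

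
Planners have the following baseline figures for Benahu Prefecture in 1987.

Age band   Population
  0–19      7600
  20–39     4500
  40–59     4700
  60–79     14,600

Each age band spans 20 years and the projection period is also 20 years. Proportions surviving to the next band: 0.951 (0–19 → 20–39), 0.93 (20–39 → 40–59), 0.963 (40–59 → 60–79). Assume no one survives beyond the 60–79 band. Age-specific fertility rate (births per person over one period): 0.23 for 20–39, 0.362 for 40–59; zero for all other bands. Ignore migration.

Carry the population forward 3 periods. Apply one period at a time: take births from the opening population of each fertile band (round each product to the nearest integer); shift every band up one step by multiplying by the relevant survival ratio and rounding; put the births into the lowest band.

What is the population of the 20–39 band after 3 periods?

3021

[period 1]
Births: 4500 * 0.23 = 1035, 4700 * 0.362 = 1701 — total 2736
20–39: 7600 * 0.951 = 7228
40–59: 4500 * 0.93 = 4185
60–79: 4700 * 0.963 = 4526
→ [2736, 7228, 4185, 4526]
[period 2]
Births: 7228 * 0.23 = 1662, 4185 * 0.362 = 1515 — total 3177
20–39: 2736 * 0.951 = 2602
40–59: 7228 * 0.93 = 6722
60–79: 4185 * 0.963 = 4030
→ [3177, 2602, 6722, 4030]
[period 3]
Births: 2602 * 0.23 = 598, 6722 * 0.362 = 2433 — total 3031
20–39: 3177 * 0.951 = 3021
40–59: 2602 * 0.93 = 2420
60–79: 6722 * 0.963 = 6473
→ [3031, 3021, 2420, 6473]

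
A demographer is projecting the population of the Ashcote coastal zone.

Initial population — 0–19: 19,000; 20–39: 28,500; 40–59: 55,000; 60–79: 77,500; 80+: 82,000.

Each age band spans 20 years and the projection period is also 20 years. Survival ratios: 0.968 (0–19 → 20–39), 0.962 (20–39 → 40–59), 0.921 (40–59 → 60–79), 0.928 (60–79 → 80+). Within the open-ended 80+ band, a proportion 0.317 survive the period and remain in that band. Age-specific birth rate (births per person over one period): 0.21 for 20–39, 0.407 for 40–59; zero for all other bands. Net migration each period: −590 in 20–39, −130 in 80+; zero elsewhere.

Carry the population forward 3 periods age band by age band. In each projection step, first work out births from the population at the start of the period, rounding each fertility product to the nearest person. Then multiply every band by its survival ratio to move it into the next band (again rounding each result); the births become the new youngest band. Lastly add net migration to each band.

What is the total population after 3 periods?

Period 1.
Births: 28500 × 0.21 = 5985  |  55000 × 0.407 = 22385 ⇒ total 28370
20–39: 19000 × 0.968 = 18392
40–59: 28500 × 0.962 = 27417
60–79: 55000 × 0.921 = 50655
80+: 77500 × 0.928 + 82000 × 0.317 = 71920 + 25994 = 97914
Net migration: 20–39 − 590 → 17802; 80+ − 130 → 97784
End of period: [28370, 17802, 27417, 50655, 97784]
Period 2.
Births: 17802 × 0.21 = 3738  |  27417 × 0.407 = 11159 ⇒ total 14897
20–39: 28370 × 0.968 = 27462
40–59: 17802 × 0.962 = 17126
60–79: 27417 × 0.921 = 25251
80+: 50655 × 0.928 + 97784 × 0.317 = 47008 + 30998 = 78006
Net migration: 20–39 − 590 → 26872; 80+ − 130 → 77876
End of period: [14897, 26872, 17126, 25251, 77876]
Period 3.
Births: 26872 × 0.21 = 5643  |  17126 × 0.407 = 6970 ⇒ total 12613
20–39: 14897 × 0.968 = 14420
40–59: 26872 × 0.962 = 25851
60–79: 17126 × 0.921 = 15773
80+: 25251 × 0.928 + 77876 × 0.317 = 23433 + 24687 = 48120
Net migration: 20–39 − 590 → 13830; 80+ − 130 → 47990
End of period: [12613, 13830, 25851, 15773, 47990]
Total after period 3: 12613 + 13830 + 25851 + 15773 + 47990 = 116057

116057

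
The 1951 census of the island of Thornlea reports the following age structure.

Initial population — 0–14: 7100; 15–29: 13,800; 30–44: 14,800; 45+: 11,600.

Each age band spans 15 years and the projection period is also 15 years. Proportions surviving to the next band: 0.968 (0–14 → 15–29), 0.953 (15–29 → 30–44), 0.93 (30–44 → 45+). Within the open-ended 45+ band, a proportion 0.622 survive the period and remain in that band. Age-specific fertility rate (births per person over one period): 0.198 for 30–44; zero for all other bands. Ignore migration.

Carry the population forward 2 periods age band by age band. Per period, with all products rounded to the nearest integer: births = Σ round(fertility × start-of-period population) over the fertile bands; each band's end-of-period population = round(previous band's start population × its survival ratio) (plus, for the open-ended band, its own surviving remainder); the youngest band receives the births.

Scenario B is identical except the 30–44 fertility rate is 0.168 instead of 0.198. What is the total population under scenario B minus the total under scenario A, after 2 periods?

Numbering the groups 1..4 from youngest to oldest:
After projecting period 1:
Births: 14800 * 0.198 = 2930
Group 2: 7100 * 0.968 = 6873
Group 3: 13800 * 0.953 = 13151
Group 4: 14800 * 0.93 + 11600 * 0.622 = 13764 + 7215 = 20979
Population now: 0–14=2930, 15–29=6873, 30–44=13151, 45+=20979
After projecting period 2:
Births: 13151 * 0.198 = 2604
Group 2: 2930 * 0.968 = 2836
Group 3: 6873 * 0.953 = 6550
Group 4: 13151 * 0.93 + 20979 * 0.622 = 12230 + 13049 = 25279
Population now: 0–14=2604, 15–29=2836, 30–44=6550, 45+=25279
Scenario A total after 2 periods: 37269
Scenario B projection —
After projecting period 1:
Births: 14800 * 0.168 = 2486
Group 2: 7100 * 0.968 = 6873
Group 3: 13800 * 0.953 = 13151
Group 4: 14800 * 0.93 + 11600 * 0.622 = 13764 + 7215 = 20979
Population now: 0–14=2486, 15–29=6873, 30–44=13151, 45+=20979
After projecting period 2:
Births: 13151 * 0.168 = 2209
Group 2: 2486 * 0.968 = 2406
Group 3: 6873 * 0.953 = 6550
Group 4: 13151 * 0.93 + 20979 * 0.622 = 12230 + 13049 = 25279
Population now: 0–14=2209, 15–29=2406, 30–44=6550, 45+=25279
Scenario B total after 2 periods: 36444
Difference B − A = 36444 − 37269 = -825

-825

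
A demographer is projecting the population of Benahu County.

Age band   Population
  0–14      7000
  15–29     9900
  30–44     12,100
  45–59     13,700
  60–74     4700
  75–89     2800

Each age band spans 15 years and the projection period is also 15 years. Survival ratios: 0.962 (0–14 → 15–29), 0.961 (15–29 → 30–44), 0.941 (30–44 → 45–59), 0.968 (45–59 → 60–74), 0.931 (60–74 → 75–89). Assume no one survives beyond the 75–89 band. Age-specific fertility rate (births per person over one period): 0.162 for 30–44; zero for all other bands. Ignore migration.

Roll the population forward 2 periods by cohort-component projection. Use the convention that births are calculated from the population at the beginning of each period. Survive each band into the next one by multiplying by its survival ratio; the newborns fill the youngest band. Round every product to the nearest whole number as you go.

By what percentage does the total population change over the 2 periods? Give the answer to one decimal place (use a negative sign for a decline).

Numbering the groups 1..6 from youngest to oldest:
Period 1:
Births: 12100 × 0.162 = 1960
Group 2: 7000 × 0.962 = 6734
Group 3: 9900 × 0.961 = 9514
Group 4: 12100 × 0.941 = 11386
Group 5: 13700 × 0.968 = 13262
Group 6: 4700 × 0.931 = 4376
Giving 1960 / 6734 / 9514 / 11386 / 13262 / 4376.
Period 2:
Births: 9514 × 0.162 = 1541
Group 2: 1960 × 0.962 = 1886
Group 3: 6734 × 0.961 = 6471
Group 4: 9514 × 0.941 = 8953
Group 5: 11386 × 0.968 = 11022
Group 6: 13262 × 0.931 = 12347
Giving 1541 / 1886 / 6471 / 8953 / 11022 / 12347.
Total: 50200 → 42220; change = -7980; percentage change = -15.9%

-15.9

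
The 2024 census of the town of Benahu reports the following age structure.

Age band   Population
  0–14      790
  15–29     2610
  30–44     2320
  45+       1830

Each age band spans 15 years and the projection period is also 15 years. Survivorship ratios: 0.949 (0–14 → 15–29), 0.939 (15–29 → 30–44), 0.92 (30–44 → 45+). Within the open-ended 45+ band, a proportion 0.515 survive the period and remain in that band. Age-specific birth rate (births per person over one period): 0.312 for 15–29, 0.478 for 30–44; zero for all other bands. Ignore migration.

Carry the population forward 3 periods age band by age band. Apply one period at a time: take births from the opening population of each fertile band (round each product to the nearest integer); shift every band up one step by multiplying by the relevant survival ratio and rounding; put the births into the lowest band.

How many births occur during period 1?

Numbering the groups 1..4 from youngest to oldest:
Period 1.
Births: 2610 * 0.312 = 814 ; 2320 * 0.478 = 1109 ⇒ total 1923
Group 2: 790 * 0.949 = 750
Group 3: 2610 * 0.939 = 2451
Group 4: 2320 * 0.92 + 1830 * 0.515 = 2134 + 942 = 3076
Giving 1923 / 750 / 2451 / 3076.

1923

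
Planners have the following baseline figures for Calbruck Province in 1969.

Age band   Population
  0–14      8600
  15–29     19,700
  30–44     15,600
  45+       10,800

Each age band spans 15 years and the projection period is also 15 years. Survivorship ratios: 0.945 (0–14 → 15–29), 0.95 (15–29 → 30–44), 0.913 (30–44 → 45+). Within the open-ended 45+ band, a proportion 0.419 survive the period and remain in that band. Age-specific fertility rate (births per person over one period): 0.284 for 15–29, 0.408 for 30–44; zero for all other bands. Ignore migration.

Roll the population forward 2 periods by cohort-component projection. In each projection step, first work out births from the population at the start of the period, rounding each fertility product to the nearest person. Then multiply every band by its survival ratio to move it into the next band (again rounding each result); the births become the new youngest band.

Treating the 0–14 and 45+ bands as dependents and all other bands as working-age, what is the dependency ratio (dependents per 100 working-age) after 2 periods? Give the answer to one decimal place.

183.4

[period 1]
Births: 19700 × 0.284 = 5595 ; 15600 × 0.408 = 6365 ⇒ total 11960
15–29: 8600 × 0.945 = 8127
30–44: 19700 × 0.95 = 18715
45+: 15600 × 0.913 + 10800 × 0.419 = 14243 + 4525 = 18768
Population now: 0–14=11960, 15–29=8127, 30–44=18715, 45+=18768
[period 2]
Births: 8127 × 0.284 = 2308 ; 18715 × 0.408 = 7636 ⇒ total 9944
15–29: 11960 × 0.945 = 11302
30–44: 8127 × 0.95 = 7721
45+: 18715 × 0.913 + 18768 × 0.419 = 17087 + 7864 = 24951
Population now: 0–14=9944, 15–29=11302, 30–44=7721, 45+=24951
Dependents (band 0–14 + band 45+) = 9944 + 24951 = 34895; working-age = 19023; ratio = 34895/19023 × 100 = 183.4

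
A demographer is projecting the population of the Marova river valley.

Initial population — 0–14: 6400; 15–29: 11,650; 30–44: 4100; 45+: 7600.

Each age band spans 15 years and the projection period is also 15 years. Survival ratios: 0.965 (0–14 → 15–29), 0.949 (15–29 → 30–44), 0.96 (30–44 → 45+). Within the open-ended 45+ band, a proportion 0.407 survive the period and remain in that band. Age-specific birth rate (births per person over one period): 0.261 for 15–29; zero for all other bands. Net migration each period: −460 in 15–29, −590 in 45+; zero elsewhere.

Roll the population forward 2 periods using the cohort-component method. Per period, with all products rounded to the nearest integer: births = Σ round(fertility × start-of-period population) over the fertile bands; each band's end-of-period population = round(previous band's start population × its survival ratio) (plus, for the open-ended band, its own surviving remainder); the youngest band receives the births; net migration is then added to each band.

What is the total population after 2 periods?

Period 1.
Births: 11650 × 0.261 = 3041
15–29: 6400 × 0.965 = 6176
30–44: 11650 × 0.949 = 11056
45+: 4100 × 0.96 + 7600 × 0.407 = 3936 + 3093 = 7029
Net migration: 15–29 − 460 → 5716; 45+ − 590 → 6439
Population now: 0–14=3041, 15–29=5716, 30–44=11056, 45+=6439
Period 2.
Births: 5716 × 0.261 = 1492
15–29: 3041 × 0.965 = 2935
30–44: 5716 × 0.949 = 5424
45+: 11056 × 0.96 + 6439 × 0.407 = 10614 + 2621 = 13235
Net migration: 15–29 − 460 → 2475; 45+ − 590 → 12645
Population now: 0–14=1492, 15–29=2475, 30–44=5424, 45+=12645
Total after period 2: 1492 + 2475 + 5424 + 12645 = 22036

22036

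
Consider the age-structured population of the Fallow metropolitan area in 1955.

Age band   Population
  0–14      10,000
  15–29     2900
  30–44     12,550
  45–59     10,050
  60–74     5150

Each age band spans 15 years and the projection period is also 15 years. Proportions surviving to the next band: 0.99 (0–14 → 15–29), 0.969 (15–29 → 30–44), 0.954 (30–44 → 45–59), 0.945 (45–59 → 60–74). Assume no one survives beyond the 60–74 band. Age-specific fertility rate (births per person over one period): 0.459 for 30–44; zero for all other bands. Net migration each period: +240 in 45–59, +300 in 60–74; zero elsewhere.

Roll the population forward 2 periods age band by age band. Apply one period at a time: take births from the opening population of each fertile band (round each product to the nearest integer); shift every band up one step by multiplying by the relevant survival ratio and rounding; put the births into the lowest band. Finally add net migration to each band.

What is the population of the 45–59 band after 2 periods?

— Period 1 —
Births: 12550 × 0.459 = 5760
15–29: 10000 × 0.99 = 9900
30–44: 2900 × 0.969 = 2810
45–59: 12550 × 0.954 = 11973
60–74: 10050 × 0.945 = 9497
Net migration: 45–59 + 240 → 12213; 60–74 + 300 → 9797
Giving 5760 / 9900 / 2810 / 12213 / 9797.
— Period 2 —
Births: 2810 × 0.459 = 1290
15–29: 5760 × 0.99 = 5702
30–44: 9900 × 0.969 = 9593
45–59: 2810 × 0.954 = 2681
60–74: 12213 × 0.945 = 11541
Net migration: 45–59 + 240 → 2921; 60–74 + 300 → 11841
Giving 1290 / 5702 / 9593 / 2921 / 11841.

2921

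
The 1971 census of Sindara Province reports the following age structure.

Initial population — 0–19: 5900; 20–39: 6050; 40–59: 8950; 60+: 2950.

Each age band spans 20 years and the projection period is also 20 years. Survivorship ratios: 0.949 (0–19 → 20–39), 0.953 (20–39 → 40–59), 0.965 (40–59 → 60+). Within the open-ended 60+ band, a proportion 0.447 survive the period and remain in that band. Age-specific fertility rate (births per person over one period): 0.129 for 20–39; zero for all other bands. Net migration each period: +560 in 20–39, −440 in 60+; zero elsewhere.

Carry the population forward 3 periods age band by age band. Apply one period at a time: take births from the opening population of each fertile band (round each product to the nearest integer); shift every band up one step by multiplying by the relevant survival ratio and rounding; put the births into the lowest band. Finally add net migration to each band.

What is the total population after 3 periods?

Period 1:
Births: 6050 * 0.129 = 780
20–39: 5900 * 0.949 = 5599
40–59: 6050 * 0.953 = 5766
60+: 8950 * 0.965 + 2950 * 0.447 = 8637 + 1319 = 9956
Net migration: 20–39 + 560 → 6159; 60+ − 440 → 9516
Giving 780 / 6159 / 5766 / 9516.
Period 2:
Births: 6159 * 0.129 = 795
20–39: 780 * 0.949 = 740
40–59: 6159 * 0.953 = 5870
60+: 5766 * 0.965 + 9516 * 0.447 = 5564 + 4254 = 9818
Net migration: 20–39 + 560 → 1300; 60+ − 440 → 9378
Giving 795 / 1300 / 5870 / 9378.
Period 3:
Births: 1300 * 0.129 = 168
20–39: 795 * 0.949 = 754
40–59: 1300 * 0.953 = 1239
60+: 5870 * 0.965 + 9378 * 0.447 = 5665 + 4192 = 9857
Net migration: 20–39 + 560 → 1314; 60+ − 440 → 9417
Giving 168 / 1314 / 1239 / 9417.
Total after period 3: 168 + 1314 + 1239 + 9417 = 12138

12138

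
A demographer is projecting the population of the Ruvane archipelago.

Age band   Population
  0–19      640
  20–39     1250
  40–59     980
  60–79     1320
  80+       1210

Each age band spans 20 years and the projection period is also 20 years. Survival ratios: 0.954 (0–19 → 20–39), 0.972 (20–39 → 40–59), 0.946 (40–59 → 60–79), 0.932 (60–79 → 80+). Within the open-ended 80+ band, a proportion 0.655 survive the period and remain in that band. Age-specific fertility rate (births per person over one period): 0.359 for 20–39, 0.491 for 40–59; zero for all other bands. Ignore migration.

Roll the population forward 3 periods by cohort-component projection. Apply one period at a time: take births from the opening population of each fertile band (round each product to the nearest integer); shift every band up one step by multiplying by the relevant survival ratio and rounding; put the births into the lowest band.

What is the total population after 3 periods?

5317

Period 1.
Births: 1250 × 0.359 = 449, 980 × 0.491 = 481 → 930
20–39: 640 × 0.954 = 611
40–59: 1250 × 0.972 = 1215
60–79: 980 × 0.946 = 927
80+: 1320 × 0.932 + 1210 × 0.655 = 1230 + 793 = 2023
Population now: 0–19=930, 20–39=611, 40–59=1215, 60–79=927, 80+=2023
Period 2.
Births: 611 × 0.359 = 219, 1215 × 0.491 = 597 → 816
20–39: 930 × 0.954 = 887
40–59: 611 × 0.972 = 594
60–79: 1215 × 0.946 = 1149
80+: 927 × 0.932 + 2023 × 0.655 = 864 + 1325 = 2189
Population now: 0–19=816, 20–39=887, 40–59=594, 60–79=1149, 80+=2189
Period 3.
Births: 887 × 0.359 = 318, 594 × 0.491 = 292 → 610
20–39: 816 × 0.954 = 778
40–59: 887 × 0.972 = 862
60–79: 594 × 0.946 = 562
80+: 1149 × 0.932 + 2189 × 0.655 = 1071 + 1434 = 2505
Population now: 0–19=610, 20–39=778, 40–59=862, 60–79=562, 80+=2505
Total after period 3: 610 + 778 + 862 + 562 + 2505 = 5317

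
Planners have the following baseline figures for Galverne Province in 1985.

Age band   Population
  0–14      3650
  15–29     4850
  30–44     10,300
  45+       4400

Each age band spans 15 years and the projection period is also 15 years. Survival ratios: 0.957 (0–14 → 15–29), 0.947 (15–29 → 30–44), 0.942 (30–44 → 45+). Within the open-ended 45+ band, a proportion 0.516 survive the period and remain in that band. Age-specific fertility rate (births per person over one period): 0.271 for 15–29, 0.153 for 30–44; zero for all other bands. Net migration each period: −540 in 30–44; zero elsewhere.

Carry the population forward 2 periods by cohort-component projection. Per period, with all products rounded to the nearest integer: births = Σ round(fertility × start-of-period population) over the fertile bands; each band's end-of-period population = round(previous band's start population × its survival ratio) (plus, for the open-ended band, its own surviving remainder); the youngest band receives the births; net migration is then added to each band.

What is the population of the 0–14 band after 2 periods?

1567

Call the groups 1 to 4, youngest first.
[period 1]
Births: 4850 * 0.271 = 1314, 10300 * 0.153 = 1576 → total 2890
Group 2: 3650 * 0.957 = 3493
Group 3: 4850 * 0.947 = 4593
Group 4: 10300 * 0.942 + 4400 * 0.516 = 9703 + 2270 = 11973
Net migration: Group 3 − 540 → 4053
Giving 2890 / 3493 / 4053 / 11973.
[period 2]
Births: 3493 * 0.271 = 947, 4053 * 0.153 = 620 → total 1567
Group 2: 2890 * 0.957 = 2766
Group 3: 3493 * 0.947 = 3308
Group 4: 4053 * 0.942 + 11973 * 0.516 = 3818 + 6178 = 9996
Net migration: Group 3 − 540 → 2768
Giving 1567 / 2766 / 2768 / 9996.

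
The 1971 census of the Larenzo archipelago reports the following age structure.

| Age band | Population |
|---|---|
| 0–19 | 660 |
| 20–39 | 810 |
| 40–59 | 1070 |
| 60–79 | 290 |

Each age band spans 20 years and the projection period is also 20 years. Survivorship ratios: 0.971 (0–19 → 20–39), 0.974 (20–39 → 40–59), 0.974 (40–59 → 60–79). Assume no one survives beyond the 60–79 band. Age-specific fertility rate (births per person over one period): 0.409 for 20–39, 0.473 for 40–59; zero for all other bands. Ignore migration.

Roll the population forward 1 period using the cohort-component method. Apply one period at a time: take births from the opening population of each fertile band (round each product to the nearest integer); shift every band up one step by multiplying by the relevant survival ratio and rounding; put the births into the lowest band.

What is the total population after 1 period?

3309

Numbering the groups 1..4 from youngest to oldest:
Period 1:
Births: 810 × 0.409 = 331 ; 1070 × 0.473 = 506 → 837
Group 2: 660 × 0.971 = 641
Group 3: 810 × 0.974 = 789
Group 4: 1070 × 0.974 = 1042
Population now: 0–19=837, 20–39=641, 40–59=789, 60–79=1042
Total after period 1: 837 + 641 + 789 + 1042 = 3309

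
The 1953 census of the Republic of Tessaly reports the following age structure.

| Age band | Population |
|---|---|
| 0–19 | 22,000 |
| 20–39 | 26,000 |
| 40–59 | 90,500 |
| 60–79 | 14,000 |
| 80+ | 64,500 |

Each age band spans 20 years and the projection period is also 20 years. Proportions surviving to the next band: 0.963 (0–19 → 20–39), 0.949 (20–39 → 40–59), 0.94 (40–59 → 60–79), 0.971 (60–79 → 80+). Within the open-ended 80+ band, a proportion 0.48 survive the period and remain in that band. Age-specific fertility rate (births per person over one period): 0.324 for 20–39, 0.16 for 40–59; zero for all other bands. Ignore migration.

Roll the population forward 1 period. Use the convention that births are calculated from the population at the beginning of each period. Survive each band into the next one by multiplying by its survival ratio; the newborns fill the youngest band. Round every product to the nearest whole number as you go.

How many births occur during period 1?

22904

Period 1:
Births: 26000 × 0.324 = 8424  |  90500 × 0.16 = 14480 — total 22904
20–39: 22000 × 0.963 = 21186
40–59: 26000 × 0.949 = 24674
60–79: 90500 × 0.94 = 85070
80+: 14000 × 0.971 + 64500 × 0.48 = 13594 + 30960 = 44554
End of period: [22904, 21186, 24674, 85070, 44554]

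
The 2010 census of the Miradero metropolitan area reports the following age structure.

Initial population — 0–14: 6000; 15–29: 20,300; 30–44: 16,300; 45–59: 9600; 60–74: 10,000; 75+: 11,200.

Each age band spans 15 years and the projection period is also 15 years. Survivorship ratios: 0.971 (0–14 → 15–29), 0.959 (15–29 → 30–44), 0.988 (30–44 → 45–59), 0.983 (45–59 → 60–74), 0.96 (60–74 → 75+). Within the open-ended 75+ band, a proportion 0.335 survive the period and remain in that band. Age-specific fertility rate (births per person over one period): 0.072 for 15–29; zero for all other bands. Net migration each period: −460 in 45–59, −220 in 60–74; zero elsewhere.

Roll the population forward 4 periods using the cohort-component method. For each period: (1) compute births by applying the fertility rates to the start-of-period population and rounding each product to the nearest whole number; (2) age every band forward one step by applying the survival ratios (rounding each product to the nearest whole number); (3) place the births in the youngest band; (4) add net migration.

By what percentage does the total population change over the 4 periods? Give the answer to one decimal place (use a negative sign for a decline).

(Groups numbered youngest = 1 to oldest = 6.)
Period 1:
Births: 20300 × 0.072 = 1462
Group 2: 6000 × 0.971 = 5826
Group 3: 20300 × 0.959 = 19468
Group 4: 16300 × 0.988 = 16104
Group 5: 9600 × 0.983 = 9437
Group 6: 10000 × 0.96 + 11200 × 0.335 = 9600 + 3752 = 13352
Net migration: Group 4 − 460 → 15644; Group 5 − 220 → 9217
End of period: [1462, 5826, 19468, 15644, 9217, 13352]
Period 2:
Births: 5826 × 0.072 = 419
Group 2: 1462 × 0.971 = 1420
Group 3: 5826 × 0.959 = 5587
Group 4: 19468 × 0.988 = 19234
Group 5: 15644 × 0.983 = 15378
Group 6: 9217 × 0.96 + 13352 × 0.335 = 8848 + 4473 = 13321
Net migration: Group 4 − 460 → 18774; Group 5 − 220 → 15158
End of period: [419, 1420, 5587, 18774, 15158, 13321]
Period 3:
Births: 1420 × 0.072 = 102
Group 2: 419 × 0.971 = 407
Group 3: 1420 × 0.959 = 1362
Group 4: 5587 × 0.988 = 5520
Group 5: 18774 × 0.983 = 18455
Group 6: 15158 × 0.96 + 13321 × 0.335 = 14552 + 4463 = 19015
Net migration: Group 4 − 460 → 5060; Group 5 − 220 → 18235
End of period: [102, 407, 1362, 5060, 18235, 19015]
Period 4:
Births: 407 × 0.072 = 29
Group 2: 102 × 0.971 = 99
Group 3: 407 × 0.959 = 390
Group 4: 1362 × 0.988 = 1346
Group 5: 5060 × 0.983 = 4974
Group 6: 18235 × 0.96 + 19015 × 0.335 = 17506 + 6370 = 23876
Net migration: Group 4 − 460 → 886; Group 5 − 220 → 4754
End of period: [29, 99, 390, 886, 4754, 23876]
Total: 73400 → 30034; change = -43366; percentage change = -59.1%

-59.1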